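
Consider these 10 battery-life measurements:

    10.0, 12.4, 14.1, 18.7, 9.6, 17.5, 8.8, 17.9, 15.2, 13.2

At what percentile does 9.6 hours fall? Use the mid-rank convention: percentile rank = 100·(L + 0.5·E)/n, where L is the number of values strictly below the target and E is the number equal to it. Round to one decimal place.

15.0

Sorted: 8.8, 9.6, 10.0, 12.4, 13.2, 14.1, 15.2, 17.5, 17.9, 18.7.
Count below 9.6: L = 1; count equal: E = 1; n = 10.
Percentile rank = 100·(1 + 0.5·1)/10 = 100·1.5/10 = 15.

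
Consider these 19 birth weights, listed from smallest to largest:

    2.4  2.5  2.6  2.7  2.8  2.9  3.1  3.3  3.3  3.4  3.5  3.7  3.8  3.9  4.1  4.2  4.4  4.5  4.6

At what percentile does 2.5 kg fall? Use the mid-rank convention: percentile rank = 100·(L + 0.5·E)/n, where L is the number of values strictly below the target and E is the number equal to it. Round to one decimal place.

Count below 2.5: L = 1; count equal: E = 1; n = 19.
Percentile rank = 100·(1 + 0.5·1)/19 = 100·1.5/19 = 7.895.

7.9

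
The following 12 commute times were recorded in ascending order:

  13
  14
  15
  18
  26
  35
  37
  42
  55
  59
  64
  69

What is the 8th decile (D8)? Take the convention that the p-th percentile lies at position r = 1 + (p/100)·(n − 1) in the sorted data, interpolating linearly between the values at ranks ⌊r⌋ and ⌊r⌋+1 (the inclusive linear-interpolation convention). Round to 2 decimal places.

n = 12.
r = 1 + (80/100)·(12 − 1) = 1 + 8.8 = 9.8.
Rank 9 is 55 and rank 10 is 59.
Interpolate: 55 + 0.8·(59 − 55) = 55 + 0.8·4 = 58.2.

58.20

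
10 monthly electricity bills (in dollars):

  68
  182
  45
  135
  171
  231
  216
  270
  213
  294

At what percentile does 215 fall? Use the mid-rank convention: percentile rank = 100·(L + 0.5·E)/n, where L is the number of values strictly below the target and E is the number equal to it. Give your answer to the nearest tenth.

Sorted: 45, 68, 135, 171, 182, 213, 216, 231, 270, 294.
Count below 215: L = 6; count equal: E = 0; n = 10.
Percentile rank = 100·(6 + 0.5·0)/10 = 100·6/10 = 60.

60.0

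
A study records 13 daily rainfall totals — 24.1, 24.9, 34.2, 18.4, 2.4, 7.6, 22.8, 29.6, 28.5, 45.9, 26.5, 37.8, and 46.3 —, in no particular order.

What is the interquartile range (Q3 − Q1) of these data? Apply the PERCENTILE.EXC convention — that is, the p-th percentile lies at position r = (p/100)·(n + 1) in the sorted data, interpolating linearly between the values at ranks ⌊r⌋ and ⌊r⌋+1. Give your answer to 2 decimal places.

Sorted: 2.4, 7.6, 18.4, 22.8, 24.1, 24.9, 26.5, 28.5, 29.6, 34.2, 37.8, 45.9, 46.3.
n = 13.
P25: r = 3.5; ranks 3–4 are 18.4, 22.8; interpolating gives 20.6.
P75: r = 10.5; ranks 10–11 are 34.2, 37.8; interpolating gives 36.
Difference: 36 − 20.6 = 15.4.

15.40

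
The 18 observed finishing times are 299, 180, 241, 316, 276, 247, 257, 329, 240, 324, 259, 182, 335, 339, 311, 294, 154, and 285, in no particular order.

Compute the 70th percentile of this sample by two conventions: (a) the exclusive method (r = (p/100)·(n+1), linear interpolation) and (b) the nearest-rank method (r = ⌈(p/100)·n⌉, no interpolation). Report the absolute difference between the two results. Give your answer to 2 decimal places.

1.50

Sorted: 154, 180, 182, 240, 241, 247, 257, 259, 276, 285, 294, 299, 311, 316, 324, 329, 335, 339.
n = 18.
(a) r = 13.3; between ranks 13 (311) and 14 (316): 312.5.
(b) the nearest-rank method: rank 13 → 311.
|312.5 − 311| = 1.5.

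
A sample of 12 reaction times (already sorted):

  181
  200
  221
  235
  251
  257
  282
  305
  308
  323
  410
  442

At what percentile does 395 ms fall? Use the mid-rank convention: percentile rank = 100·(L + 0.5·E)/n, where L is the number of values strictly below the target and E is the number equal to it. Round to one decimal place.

83.3

Count below 395: L = 10; count equal: E = 0; n = 12.
Percentile rank = 100·(10 + 0.5·0)/12 = 100·10/12 = 83.33.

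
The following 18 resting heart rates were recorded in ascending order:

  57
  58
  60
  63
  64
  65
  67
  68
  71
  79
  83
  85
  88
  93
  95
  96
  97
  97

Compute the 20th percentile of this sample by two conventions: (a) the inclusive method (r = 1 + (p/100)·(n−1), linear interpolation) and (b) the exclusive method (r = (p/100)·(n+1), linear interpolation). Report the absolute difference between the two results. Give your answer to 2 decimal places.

1.00

n = 18.
(a) r = 4.4; between ranks 4 (63) and 5 (64): 63.4.
(b) r = 3.8; between ranks 3 (60) and 4 (63): 62.4.
|63.4 − 62.4| = 1.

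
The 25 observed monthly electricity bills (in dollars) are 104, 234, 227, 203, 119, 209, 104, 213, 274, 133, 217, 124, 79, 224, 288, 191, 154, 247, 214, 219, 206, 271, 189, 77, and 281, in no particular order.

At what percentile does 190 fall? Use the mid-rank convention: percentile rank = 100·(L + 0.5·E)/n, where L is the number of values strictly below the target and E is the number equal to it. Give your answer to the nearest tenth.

Sorted: 77, 79, 104, 104, 119, 124, 133, 154, 189, 191, 203, 206, 209, 213, 214, 217, 219, 224, 227, 234, 247, 271, 274, 281, 288.
Count below 190: L = 9; count equal: E = 0; n = 25.
Percentile rank = 100·(9 + 0.5·0)/25 = 100·9/25 = 36.

36.0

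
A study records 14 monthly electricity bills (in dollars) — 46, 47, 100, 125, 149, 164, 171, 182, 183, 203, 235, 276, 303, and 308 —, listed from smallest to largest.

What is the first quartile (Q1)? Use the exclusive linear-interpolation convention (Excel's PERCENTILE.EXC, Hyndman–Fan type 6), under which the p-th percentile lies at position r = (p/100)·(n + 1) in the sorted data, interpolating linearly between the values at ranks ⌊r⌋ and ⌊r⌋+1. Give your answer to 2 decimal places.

118.75

n = 14.
r = (25/100)·(14 + 1) = 3.75.
Rank 3 is 100 and rank 4 is 125.
Interpolate: 100 + 0.75·(125 − 100) = 100 + 0.75·25 = 118.75.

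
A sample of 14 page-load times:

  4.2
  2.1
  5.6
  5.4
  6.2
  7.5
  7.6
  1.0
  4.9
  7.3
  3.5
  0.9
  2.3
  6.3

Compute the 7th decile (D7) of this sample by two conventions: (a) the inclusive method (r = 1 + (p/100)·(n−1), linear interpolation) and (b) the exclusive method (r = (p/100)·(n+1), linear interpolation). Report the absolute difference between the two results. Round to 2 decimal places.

Sorted: 0.9, 1.0, 2.1, 2.3, 3.5, 4.2, 4.9, 5.4, 5.6, 6.2, 6.3, 7.3, 7.5, 7.6.
n = 14.
(a) r = 10.1; between ranks 10 (6.2) and 11 (6.3): 6.21.
(b) r = 10.5; between ranks 10 (6.2) and 11 (6.3): 6.25.
|6.21 − 6.25| = 0.04.

0.04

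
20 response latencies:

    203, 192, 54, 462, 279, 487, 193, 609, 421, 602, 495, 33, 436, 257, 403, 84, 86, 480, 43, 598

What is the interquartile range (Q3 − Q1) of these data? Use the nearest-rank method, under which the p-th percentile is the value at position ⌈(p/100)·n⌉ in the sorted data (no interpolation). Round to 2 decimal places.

Sorted: 33, 43, 54, 84, 86, 192, 193, 203, 257, 279, 403, 421, 436, 462, 480, 487, 495, 598, 602, 609.
n = 20.
P25: rank ⌈25/100·20⌉ = 5 → 86.
P75: rank ⌈75/100·20⌉ = 15 → 480.
Difference: 480 − 86 = 394.

394.00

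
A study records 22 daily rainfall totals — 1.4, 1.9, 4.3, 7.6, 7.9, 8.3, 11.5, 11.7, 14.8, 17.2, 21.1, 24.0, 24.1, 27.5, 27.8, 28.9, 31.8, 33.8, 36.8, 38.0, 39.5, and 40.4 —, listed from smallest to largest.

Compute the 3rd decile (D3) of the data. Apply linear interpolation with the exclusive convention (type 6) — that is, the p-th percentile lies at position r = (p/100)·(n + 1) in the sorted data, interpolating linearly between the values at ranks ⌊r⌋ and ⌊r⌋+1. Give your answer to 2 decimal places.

n = 22.
r = (30/100)·(22 + 1) = 6.9.
Rank 6 is 8.3 and rank 7 is 11.5.
Interpolate: 8.3 + 0.9·(11.5 − 8.3) = 8.3 + 0.9·3.2 = 11.18.

11.18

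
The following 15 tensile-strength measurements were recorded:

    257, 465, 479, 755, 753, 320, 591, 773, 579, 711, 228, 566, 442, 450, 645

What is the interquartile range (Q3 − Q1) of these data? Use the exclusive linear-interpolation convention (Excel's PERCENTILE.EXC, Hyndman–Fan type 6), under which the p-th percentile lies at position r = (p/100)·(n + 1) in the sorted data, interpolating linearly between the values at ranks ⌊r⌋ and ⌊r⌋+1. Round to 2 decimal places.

269.00

Sorted: 228, 257, 320, 442, 450, 465, 479, 566, 579, 591, 645, 711, 753, 755, 773.
n = 15.
P25: r = 4 (integer) → 442.
P75: r = 12 (integer) → 711.
Difference: 711 − 442 = 269.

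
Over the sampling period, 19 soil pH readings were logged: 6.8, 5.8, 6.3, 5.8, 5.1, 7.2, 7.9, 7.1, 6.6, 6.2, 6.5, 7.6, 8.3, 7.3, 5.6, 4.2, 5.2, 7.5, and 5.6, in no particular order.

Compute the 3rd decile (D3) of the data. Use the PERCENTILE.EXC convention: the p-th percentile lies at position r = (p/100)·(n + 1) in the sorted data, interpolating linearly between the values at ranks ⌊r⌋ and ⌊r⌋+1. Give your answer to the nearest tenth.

Sorted: 4.2, 5.1, 5.2, 5.6, 5.6, 5.8, 5.8, 6.2, 6.3, 6.5, 6.6, 6.8, 7.1, 7.2, 7.3, 7.5, 7.6, 7.9, 8.3.
n = 19.
r = (30/100)·(19 + 1) = 6.
r is an integer, so P30 is the value at rank 6: 5.8.

5.8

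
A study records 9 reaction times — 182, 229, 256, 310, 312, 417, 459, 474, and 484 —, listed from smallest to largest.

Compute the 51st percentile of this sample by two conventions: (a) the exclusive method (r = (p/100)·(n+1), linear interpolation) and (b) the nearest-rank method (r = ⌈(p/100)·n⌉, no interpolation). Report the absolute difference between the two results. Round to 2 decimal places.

10.50

n = 9.
(a) r = 5.1; between ranks 5 (312) and 6 (417): 322.5.
(b) the nearest-rank method: rank 5 → 312.
|322.5 − 312| = 10.5.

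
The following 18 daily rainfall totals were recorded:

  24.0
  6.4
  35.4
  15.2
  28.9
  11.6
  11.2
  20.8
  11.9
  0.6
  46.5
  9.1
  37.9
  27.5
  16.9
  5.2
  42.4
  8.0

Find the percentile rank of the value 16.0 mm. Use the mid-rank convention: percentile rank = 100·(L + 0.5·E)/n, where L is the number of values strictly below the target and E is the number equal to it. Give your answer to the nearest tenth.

50.0

Sorted: 0.6, 5.2, 6.4, 8.0, 9.1, 11.2, 11.6, 11.9, 15.2, 16.9, 20.8, 24.0, 27.5, 28.9, 35.4, 37.9, 42.4, 46.5.
Count below 16.0: L = 9; count equal: E = 0; n = 18.
Percentile rank = 100·(9 + 0.5·0)/18 = 100·9/18 = 50.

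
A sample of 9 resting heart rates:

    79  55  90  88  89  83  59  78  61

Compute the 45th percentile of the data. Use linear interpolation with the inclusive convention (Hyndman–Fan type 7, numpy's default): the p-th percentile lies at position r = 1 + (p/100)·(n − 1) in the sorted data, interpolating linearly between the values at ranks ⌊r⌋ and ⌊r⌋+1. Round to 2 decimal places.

78.60

Sorted: 55, 59, 61, 78, 79, 83, 88, 89, 90.
n = 9.
r = 1 + (45/100)·(9 − 1) = 1 + 3.6 = 4.6.
Rank 4 is 78 and rank 5 is 79.
Interpolate: 78 + 0.6·(79 − 78) = 78 + 0.6·1 = 78.6.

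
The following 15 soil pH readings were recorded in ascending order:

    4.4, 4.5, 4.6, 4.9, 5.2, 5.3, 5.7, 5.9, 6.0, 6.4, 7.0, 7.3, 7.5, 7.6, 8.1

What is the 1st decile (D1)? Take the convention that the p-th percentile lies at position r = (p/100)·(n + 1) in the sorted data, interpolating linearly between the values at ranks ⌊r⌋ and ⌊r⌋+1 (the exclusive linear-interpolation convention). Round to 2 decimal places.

n = 15.
r = (10/100)·(15 + 1) = 1.6.
Rank 1 is 4.4 and rank 2 is 4.5.
Interpolate: 4.4 + 0.6·(4.5 − 4.4) = 4.4 + 0.6·0.1 = 4.46.

4.46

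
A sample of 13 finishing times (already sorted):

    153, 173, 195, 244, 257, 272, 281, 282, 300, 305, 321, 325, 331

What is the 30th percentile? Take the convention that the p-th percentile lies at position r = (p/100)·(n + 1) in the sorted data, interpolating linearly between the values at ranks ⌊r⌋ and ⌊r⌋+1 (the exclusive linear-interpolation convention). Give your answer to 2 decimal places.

246.60

n = 13.
r = (30/100)·(13 + 1) = 4.2.
Rank 4 is 244 and rank 5 is 257.
Interpolate: 244 + 0.2·(257 − 244) = 244 + 0.2·13 = 246.6.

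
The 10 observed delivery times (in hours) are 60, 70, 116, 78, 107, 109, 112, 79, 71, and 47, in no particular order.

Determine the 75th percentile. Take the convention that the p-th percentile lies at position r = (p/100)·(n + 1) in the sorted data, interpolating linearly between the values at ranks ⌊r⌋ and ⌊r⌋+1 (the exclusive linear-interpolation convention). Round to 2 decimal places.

109.75

Sorted: 47, 60, 70, 71, 78, 79, 107, 109, 112, 116.
n = 10.
r = (75/100)·(10 + 1) = 8.25.
Rank 8 is 109 and rank 9 is 112.
Interpolate: 109 + 0.25·(112 − 109) = 109 + 0.25·3 = 109.75.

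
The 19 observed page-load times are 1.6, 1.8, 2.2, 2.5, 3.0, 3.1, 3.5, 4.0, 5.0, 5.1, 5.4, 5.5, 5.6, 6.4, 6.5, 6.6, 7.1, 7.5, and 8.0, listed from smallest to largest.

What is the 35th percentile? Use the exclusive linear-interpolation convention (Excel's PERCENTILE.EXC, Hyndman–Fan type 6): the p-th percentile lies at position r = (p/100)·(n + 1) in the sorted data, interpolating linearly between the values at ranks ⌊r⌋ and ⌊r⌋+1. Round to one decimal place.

n = 19.
r = (35/100)·(19 + 1) = 7.
r is an integer, so P35 is the value at rank 7: 3.5.

3.5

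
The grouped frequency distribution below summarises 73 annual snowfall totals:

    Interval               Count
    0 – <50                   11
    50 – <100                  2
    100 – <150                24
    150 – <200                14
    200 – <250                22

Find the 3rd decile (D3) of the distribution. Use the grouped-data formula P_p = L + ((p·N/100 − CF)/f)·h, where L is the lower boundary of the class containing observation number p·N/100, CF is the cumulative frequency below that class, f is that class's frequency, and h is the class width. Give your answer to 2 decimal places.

118.54

N = 73; target position k = 30/100 · 73 = 21.9.
Cumulative frequencies: 11, 13, 37, 51, 73.
Observation 21.9 falls in the class 100 – <150.
L = 100, CF = 13, f = 24, h = 50.
P30 = 100 + ((21.9 − 13)/24)·50 = 100 + 18.5417 = 118.542.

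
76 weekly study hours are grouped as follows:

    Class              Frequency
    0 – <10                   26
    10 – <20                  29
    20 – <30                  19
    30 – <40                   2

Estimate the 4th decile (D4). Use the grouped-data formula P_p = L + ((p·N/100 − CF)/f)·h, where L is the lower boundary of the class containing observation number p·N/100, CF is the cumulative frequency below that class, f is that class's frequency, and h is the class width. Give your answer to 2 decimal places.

N = 76; target position k = 40/100 · 76 = 30.4.
Cumulative frequencies: 26, 55, 74, 76.
Observation 30.4 falls in the class 10 – <20.
L = 10, CF = 26, f = 29, h = 10.
P40 = 10 + ((30.4 − 26)/29)·10 = 10 + 1.51724 = 11.5172.

11.52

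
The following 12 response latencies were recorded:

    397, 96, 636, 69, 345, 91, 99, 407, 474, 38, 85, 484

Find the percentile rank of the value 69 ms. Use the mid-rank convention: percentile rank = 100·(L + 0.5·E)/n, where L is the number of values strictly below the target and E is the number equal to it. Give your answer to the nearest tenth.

Sorted: 38, 69, 85, 91, 96, 99, 345, 397, 407, 474, 484, 636.
Count below 69: L = 1; count equal: E = 1; n = 12.
Percentile rank = 100·(1 + 0.5·1)/12 = 100·1.5/12 = 12.5.

12.5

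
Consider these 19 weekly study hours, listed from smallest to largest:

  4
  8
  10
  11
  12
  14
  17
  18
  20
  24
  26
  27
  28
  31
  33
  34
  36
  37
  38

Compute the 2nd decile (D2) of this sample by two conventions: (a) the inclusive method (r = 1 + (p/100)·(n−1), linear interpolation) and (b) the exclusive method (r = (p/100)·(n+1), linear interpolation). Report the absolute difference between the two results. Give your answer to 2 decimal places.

n = 19.
(a) r = 4.6; between ranks 4 (11) and 5 (12): 11.6.
(b) r = 4 → value at rank 4 = 11.
|11.6 − 11| = 0.6.

0.60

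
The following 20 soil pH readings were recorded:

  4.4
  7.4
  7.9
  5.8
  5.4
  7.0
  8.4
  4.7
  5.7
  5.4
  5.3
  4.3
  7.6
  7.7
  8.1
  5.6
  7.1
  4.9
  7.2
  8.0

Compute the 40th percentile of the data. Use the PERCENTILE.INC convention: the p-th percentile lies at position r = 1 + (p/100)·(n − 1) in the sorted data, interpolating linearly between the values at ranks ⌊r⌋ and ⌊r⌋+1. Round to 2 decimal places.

5.66

Sorted: 4.3, 4.4, 4.7, 4.9, 5.3, 5.4, 5.4, 5.6, 5.7, 5.8, 7.0, 7.1, 7.2, 7.4, 7.6, 7.7, 7.9, 8.0, 8.1, 8.4.
n = 20.
r = 1 + (40/100)·(20 − 1) = 1 + 7.6 = 8.6.
Rank 8 is 5.6 and rank 9 is 5.7.
Interpolate: 5.6 + 0.6·(5.7 − 5.6) = 5.6 + 0.6·0.1 = 5.66.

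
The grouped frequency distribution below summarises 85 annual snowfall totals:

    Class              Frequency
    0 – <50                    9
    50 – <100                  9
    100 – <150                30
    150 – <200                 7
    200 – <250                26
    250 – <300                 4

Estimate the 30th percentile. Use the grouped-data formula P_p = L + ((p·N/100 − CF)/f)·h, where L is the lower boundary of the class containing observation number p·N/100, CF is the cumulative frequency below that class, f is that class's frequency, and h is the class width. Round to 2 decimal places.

N = 85; target position k = 30/100 · 85 = 25.5.
Cumulative frequencies: 9, 18, 48, 55, 81, 85.
Observation 25.5 falls in the class 100 – <150.
L = 100, CF = 18, f = 30, h = 50.
P30 = 100 + ((25.5 − 18)/30)·50 = 100 + 12.5 = 112.5.

112.50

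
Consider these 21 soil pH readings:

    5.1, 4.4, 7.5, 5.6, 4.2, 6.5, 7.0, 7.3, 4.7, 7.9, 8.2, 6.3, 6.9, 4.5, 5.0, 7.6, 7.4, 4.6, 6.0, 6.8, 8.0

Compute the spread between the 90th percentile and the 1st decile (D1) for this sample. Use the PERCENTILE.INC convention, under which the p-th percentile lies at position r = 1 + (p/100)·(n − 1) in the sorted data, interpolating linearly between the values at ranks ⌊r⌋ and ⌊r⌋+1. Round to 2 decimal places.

3.40

Sorted: 4.2, 4.4, 4.5, 4.6, 4.7, 5.0, 5.1, 5.6, 6.0, 6.3, 6.5, 6.8, 6.9, 7.0, 7.3, 7.4, 7.5, 7.6, 7.9, 8.0, 8.2.
n = 21.
P10: r = 3 (integer) → 4.5.
P90: r = 19 (integer) → 7.9.
Difference: 7.9 − 4.5 = 3.4.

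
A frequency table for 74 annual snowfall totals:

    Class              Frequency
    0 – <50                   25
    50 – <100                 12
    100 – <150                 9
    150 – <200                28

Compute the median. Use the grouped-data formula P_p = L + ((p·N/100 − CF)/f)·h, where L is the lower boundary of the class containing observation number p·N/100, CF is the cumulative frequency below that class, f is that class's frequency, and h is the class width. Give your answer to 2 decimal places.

N = 74; target position k = 50/100 · 74 = 37.
Cumulative frequencies: 25, 37, 46, 74.
Observation 37 falls in the class 50 – <100.
L = 50, CF = 25, f = 12, h = 50.
P50 = 50 + ((37 − 25)/12)·50 = 50 + 50 = 100.

100.00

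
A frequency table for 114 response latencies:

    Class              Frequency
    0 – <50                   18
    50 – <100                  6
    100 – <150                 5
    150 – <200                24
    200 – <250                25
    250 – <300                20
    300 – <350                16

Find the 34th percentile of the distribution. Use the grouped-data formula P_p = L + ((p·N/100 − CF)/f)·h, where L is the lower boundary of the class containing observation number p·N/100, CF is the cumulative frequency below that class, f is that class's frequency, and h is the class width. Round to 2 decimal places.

N = 114; target position k = 34/100 · 114 = 38.76.
Cumulative frequencies: 18, 24, 29, 53, 78, 98, 114.
Observation 38.76 falls in the class 150 – <200.
L = 150, CF = 29, f = 24, h = 50.
P34 = 150 + ((38.76 − 29)/24)·50 = 150 + 20.3333 = 170.333.

170.33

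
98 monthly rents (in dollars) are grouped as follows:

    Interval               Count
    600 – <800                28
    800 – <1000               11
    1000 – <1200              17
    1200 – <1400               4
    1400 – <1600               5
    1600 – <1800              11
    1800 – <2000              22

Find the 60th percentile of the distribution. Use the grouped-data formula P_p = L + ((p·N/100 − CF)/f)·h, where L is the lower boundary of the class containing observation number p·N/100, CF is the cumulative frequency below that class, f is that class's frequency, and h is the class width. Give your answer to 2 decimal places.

1340.00

N = 98; target position k = 60/100 · 98 = 58.8.
Cumulative frequencies: 28, 39, 56, 60, 65, 76, 98.
Observation 58.8 falls in the class 1200 – <1400.
L = 1200, CF = 56, f = 4, h = 200.
P60 = 1200 + ((58.8 − 56)/4)·200 = 1200 + 140 = 1340.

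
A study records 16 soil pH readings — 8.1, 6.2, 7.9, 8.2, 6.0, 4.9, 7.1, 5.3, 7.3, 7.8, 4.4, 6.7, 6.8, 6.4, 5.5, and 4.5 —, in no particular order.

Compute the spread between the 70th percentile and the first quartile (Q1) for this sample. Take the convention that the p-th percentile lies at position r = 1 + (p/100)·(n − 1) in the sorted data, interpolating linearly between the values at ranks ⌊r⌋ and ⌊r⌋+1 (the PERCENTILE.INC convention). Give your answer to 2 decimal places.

1.75

Sorted: 4.4, 4.5, 4.9, 5.3, 5.5, 6.0, 6.2, 6.4, 6.7, 6.8, 7.1, 7.3, 7.8, 7.9, 8.1, 8.2.
n = 16.
P25: r = 4.75; ranks 4–5 are 5.3, 5.5; interpolating gives 5.45.
P70: r = 11.5; ranks 11–12 are 7.1, 7.3; interpolating gives 7.2.
Difference: 7.2 − 5.45 = 1.75.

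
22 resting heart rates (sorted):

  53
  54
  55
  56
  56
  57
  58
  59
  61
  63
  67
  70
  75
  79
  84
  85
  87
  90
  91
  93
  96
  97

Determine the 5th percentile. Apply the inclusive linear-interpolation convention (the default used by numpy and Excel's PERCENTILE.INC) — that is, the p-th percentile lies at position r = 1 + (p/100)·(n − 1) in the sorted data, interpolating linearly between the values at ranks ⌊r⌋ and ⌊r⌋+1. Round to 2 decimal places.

54.05

n = 22.
r = 1 + (5/100)·(22 − 1) = 1 + 1.05 = 2.05.
Rank 2 is 54 and rank 3 is 55.
Interpolate: 54 + 0.05·(55 − 54) = 54 + 0.05·1 = 54.05.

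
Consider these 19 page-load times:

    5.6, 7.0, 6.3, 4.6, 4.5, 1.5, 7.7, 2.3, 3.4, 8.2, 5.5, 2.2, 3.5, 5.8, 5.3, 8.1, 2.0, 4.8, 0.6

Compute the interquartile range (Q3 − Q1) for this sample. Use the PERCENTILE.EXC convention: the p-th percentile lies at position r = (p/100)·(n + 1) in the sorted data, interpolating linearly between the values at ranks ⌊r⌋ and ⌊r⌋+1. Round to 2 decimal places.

Sorted: 0.6, 1.5, 2.0, 2.2, 2.3, 3.4, 3.5, 4.5, 4.6, 4.8, 5.3, 5.5, 5.6, 5.8, 6.3, 7.0, 7.7, 8.1, 8.2.
n = 19.
P25: r = 5 (integer) → 2.3.
P75: r = 15 (integer) → 6.3.
Difference: 6.3 − 2.3 = 4.

4.00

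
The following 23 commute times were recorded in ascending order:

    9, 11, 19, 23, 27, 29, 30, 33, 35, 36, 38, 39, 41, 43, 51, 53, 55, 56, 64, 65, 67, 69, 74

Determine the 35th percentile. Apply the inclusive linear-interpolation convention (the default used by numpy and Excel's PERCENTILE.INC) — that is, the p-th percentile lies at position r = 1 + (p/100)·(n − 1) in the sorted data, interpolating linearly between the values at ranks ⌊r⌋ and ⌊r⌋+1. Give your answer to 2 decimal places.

34.40

n = 23.
r = 1 + (35/100)·(23 − 1) = 1 + 7.7 = 8.7.
Rank 8 is 33 and rank 9 is 35.
Interpolate: 33 + 0.7·(35 − 33) = 33 + 0.7·2 = 34.4.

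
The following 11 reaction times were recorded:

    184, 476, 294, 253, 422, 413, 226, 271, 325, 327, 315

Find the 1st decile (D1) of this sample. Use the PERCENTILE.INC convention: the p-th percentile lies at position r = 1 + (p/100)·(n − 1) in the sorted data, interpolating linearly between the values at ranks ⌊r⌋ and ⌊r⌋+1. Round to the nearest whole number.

Sorted: 184, 226, 253, 271, 294, 315, 325, 327, 413, 422, 476.
n = 11.
r = 1 + (10/100)·(11 − 1) = 1 + 1 = 2.
r is an integer, so P10 is the value at rank 2: 226.

226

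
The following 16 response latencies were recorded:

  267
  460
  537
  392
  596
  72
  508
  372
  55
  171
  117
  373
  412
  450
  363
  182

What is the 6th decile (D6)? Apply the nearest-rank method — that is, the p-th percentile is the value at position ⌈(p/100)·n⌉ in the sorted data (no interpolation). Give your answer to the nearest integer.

Sorted: 55, 72, 117, 171, 182, 267, 363, 372, 373, 392, 412, 450, 460, 508, 537, 596.
n = 16.
Position = ⌈60/100 · 16⌉ = ⌈9.6⌉ = 10.
The value at rank 10 is 392.

392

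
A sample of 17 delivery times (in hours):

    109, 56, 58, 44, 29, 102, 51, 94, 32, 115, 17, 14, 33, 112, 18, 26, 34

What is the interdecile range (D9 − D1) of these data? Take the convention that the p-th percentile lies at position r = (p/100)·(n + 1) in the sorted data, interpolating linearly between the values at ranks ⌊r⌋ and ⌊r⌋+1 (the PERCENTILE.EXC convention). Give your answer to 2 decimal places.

Sorted: 14, 17, 18, 26, 29, 32, 33, 34, 44, 51, 56, 58, 94, 102, 109, 112, 115.
n = 17.
P10: r = 1.8; ranks 1–2 are 14, 17; interpolating gives 16.4.
P90: r = 16.2; ranks 16–17 are 112, 115; interpolating gives 112.6.
Difference: 112.6 − 16.4 = 96.2.

96.20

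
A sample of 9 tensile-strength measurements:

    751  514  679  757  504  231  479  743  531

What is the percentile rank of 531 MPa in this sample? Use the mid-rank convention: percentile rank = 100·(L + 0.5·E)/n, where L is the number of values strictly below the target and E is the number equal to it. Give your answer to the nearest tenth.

Sorted: 231, 479, 504, 514, 531, 679, 743, 751, 757.
Count below 531: L = 4; count equal: E = 1; n = 9.
Percentile rank = 100·(4 + 0.5·1)/9 = 100·4.5/9 = 50.

50.0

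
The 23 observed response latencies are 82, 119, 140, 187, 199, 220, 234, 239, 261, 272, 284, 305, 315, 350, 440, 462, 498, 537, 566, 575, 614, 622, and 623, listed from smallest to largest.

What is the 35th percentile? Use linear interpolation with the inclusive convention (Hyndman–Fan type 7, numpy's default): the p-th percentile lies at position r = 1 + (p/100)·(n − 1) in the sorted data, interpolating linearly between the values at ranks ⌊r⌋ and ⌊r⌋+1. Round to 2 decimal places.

254.40

n = 23.
r = 1 + (35/100)·(23 − 1) = 1 + 7.7 = 8.7.
Rank 8 is 239 and rank 9 is 261.
Interpolate: 239 + 0.7·(261 − 239) = 239 + 0.7·22 = 254.4.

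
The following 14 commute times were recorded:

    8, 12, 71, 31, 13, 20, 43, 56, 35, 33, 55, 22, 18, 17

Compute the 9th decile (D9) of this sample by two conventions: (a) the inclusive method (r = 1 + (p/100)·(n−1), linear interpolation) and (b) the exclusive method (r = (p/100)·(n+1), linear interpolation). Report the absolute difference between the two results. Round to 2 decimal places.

Sorted: 8, 12, 13, 17, 18, 20, 22, 31, 33, 35, 43, 55, 56, 71.
n = 14.
(a) r = 12.7; between ranks 12 (55) and 13 (56): 55.7.
(b) r = 13.5; between ranks 13 (56) and 14 (71): 63.5.
|55.7 − 63.5| = 7.8.

7.80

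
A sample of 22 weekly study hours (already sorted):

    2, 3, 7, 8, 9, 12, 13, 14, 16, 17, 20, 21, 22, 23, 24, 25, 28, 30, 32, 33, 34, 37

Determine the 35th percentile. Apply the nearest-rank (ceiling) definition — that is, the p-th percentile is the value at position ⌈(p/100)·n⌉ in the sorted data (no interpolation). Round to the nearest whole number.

n = 22.
Position = ⌈35/100 · 22⌉ = ⌈7.7⌉ = 8.
The value at rank 8 is 14.

14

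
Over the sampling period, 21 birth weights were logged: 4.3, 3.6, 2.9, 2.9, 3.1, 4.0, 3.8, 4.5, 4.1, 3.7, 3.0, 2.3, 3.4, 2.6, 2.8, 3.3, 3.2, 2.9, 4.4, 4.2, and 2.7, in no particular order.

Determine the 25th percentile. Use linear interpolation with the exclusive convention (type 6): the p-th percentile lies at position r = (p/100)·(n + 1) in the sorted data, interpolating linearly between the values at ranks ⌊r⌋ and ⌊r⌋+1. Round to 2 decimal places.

2.90

Sorted: 2.3, 2.6, 2.7, 2.8, 2.9, 2.9, 2.9, 3.0, 3.1, 3.2, 3.3, 3.4, 3.6, 3.7, 3.8, 4.0, 4.1, 4.2, 4.3, 4.4, 4.5.
n = 21.
r = (25/100)·(21 + 1) = 5.5.
Rank 5 is 2.9 and rank 6 is 2.9.
Interpolate: 2.9 + 0.5·(2.9 − 2.9) = 2.9 + 0.5·0 = 2.9.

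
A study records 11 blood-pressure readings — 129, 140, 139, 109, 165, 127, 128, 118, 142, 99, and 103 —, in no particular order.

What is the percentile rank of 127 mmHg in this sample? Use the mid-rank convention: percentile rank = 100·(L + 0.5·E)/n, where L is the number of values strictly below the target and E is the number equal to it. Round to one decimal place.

Sorted: 99, 103, 109, 118, 127, 128, 129, 139, 140, 142, 165.
Count below 127: L = 4; count equal: E = 1; n = 11.
Percentile rank = 100·(4 + 0.5·1)/11 = 100·4.5/11 = 40.91.

40.9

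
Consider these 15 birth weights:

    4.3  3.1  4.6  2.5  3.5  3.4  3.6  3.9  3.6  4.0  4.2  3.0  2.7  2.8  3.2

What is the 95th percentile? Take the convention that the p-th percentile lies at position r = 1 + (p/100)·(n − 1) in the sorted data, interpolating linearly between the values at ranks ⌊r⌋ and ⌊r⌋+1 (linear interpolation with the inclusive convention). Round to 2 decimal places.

4.39

Sorted: 2.5, 2.7, 2.8, 3.0, 3.1, 3.2, 3.4, 3.5, 3.6, 3.6, 3.9, 4.0, 4.2, 4.3, 4.6.
n = 15.
r = 1 + (95/100)·(15 − 1) = 1 + 13.3 = 14.3.
Rank 14 is 4.3 and rank 15 is 4.6.
Interpolate: 4.3 + 0.3·(4.6 − 4.3) = 4.3 + 0.3·0.3 = 4.39.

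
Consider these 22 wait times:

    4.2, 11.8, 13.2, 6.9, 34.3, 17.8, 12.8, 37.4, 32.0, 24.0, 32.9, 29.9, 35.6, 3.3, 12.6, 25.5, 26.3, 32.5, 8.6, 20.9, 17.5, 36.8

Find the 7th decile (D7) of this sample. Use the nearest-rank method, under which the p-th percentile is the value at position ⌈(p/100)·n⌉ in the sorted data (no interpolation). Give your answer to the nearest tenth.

Sorted: 3.3, 4.2, 6.9, 8.6, 11.8, 12.6, 12.8, 13.2, 17.5, 17.8, 20.9, 24.0, 25.5, 26.3, 29.9, 32.0, 32.5, 32.9, 34.3, 35.6, 36.8, 37.4.
n = 22.
Position = ⌈70/100 · 22⌉ = ⌈15.4⌉ = 16.
The value at rank 16 is 32.0.

32.0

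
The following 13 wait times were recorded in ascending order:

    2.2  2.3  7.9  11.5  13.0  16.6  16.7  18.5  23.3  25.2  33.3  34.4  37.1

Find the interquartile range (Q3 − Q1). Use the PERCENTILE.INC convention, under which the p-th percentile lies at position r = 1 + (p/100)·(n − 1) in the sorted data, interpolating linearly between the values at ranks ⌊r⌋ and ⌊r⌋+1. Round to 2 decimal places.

13.70

n = 13.
P25: r = 4 (integer) → 11.5.
P75: r = 10 (integer) → 25.2.
Difference: 25.2 − 11.5 = 13.7.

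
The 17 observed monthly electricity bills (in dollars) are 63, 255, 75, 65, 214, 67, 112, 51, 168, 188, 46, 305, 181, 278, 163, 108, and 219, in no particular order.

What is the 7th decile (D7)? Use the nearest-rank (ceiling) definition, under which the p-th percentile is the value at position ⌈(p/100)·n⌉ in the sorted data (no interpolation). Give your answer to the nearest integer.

188

Sorted: 46, 51, 63, 65, 67, 75, 108, 112, 163, 168, 181, 188, 214, 219, 255, 278, 305.
n = 17.
Position = ⌈70/100 · 17⌉ = ⌈11.9⌉ = 12.
The value at rank 12 is 188.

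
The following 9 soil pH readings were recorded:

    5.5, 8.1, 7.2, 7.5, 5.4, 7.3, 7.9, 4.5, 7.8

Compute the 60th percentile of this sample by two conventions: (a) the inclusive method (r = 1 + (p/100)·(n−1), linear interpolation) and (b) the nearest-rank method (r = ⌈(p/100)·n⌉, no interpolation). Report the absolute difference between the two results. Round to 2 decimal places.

0.04

Sorted: 4.5, 5.4, 5.5, 7.2, 7.3, 7.5, 7.8, 7.9, 8.1.
n = 9.
(a) r = 5.8; between ranks 5 (7.3) and 6 (7.5): 7.46.
(b) the nearest-rank method: rank 6 → 7.5.
|7.46 − 7.5| = 0.04.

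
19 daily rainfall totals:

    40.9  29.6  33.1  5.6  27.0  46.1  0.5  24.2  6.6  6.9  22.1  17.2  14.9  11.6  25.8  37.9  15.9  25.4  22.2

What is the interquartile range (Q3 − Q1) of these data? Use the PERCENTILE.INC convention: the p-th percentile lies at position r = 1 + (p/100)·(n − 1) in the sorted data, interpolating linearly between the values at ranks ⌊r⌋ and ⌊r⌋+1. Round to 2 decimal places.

15.05

Sorted: 0.5, 5.6, 6.6, 6.9, 11.6, 14.9, 15.9, 17.2, 22.1, 22.2, 24.2, 25.4, 25.8, 27.0, 29.6, 33.1, 37.9, 40.9, 46.1.
n = 19.
P25: r = 5.5; ranks 5–6 are 11.6, 14.9; interpolating gives 13.25.
P75: r = 14.5; ranks 14–15 are 27.0, 29.6; interpolating gives 28.3.
Difference: 28.3 − 13.25 = 15.05.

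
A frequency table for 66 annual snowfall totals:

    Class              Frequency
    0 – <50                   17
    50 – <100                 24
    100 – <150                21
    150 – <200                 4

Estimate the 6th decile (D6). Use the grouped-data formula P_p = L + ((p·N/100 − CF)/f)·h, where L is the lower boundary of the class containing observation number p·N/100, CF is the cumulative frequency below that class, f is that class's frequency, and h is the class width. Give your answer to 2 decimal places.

97.08

N = 66; target position k = 60/100 · 66 = 39.6.
Cumulative frequencies: 17, 41, 62, 66.
Observation 39.6 falls in the class 50 – <100.
L = 50, CF = 17, f = 24, h = 50.
P60 = 50 + ((39.6 − 17)/24)·50 = 50 + 47.0833 = 97.0833.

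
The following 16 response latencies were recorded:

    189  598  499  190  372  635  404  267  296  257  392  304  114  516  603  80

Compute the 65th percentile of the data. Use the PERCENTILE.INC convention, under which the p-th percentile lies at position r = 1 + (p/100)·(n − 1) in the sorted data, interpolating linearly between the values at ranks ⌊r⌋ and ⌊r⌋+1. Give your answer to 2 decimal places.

401.00

Sorted: 80, 114, 189, 190, 257, 267, 296, 304, 372, 392, 404, 499, 516, 598, 603, 635.
n = 16.
r = 1 + (65/100)·(16 − 1) = 1 + 9.75 = 10.75.
Rank 10 is 392 and rank 11 is 404.
Interpolate: 392 + 0.75·(404 − 392) = 392 + 0.75·12 = 401.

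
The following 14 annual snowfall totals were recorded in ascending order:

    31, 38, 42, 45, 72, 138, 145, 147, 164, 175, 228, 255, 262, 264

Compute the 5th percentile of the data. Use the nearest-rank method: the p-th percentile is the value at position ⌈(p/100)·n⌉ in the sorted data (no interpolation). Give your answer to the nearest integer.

n = 14.
Position = ⌈5/100 · 14⌉ = ⌈0.7⌉ = 1.
The value at rank 1 is 31.

31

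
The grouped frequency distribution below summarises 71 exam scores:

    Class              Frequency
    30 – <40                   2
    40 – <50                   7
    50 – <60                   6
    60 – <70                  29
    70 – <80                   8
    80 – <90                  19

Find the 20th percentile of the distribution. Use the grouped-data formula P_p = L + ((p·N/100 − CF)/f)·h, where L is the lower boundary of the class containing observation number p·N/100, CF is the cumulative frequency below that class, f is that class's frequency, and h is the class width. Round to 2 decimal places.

N = 71; target position k = 20/100 · 71 = 14.2.
Cumulative frequencies: 2, 9, 15, 44, 52, 71.
Observation 14.2 falls in the class 50 – <60.
L = 50, CF = 9, f = 6, h = 10.
P20 = 50 + ((14.2 − 9)/6)·10 = 50 + 8.66667 = 58.6667.

58.67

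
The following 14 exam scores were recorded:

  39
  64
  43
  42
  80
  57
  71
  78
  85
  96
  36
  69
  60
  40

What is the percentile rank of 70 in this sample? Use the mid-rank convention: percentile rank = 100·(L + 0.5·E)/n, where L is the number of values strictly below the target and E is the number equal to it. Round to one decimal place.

Sorted: 36, 39, 40, 42, 43, 57, 60, 64, 69, 71, 78, 80, 85, 96.
Count below 70: L = 9; count equal: E = 0; n = 14.
Percentile rank = 100·(9 + 0.5·0)/14 = 100·9/14 = 64.29.

64.3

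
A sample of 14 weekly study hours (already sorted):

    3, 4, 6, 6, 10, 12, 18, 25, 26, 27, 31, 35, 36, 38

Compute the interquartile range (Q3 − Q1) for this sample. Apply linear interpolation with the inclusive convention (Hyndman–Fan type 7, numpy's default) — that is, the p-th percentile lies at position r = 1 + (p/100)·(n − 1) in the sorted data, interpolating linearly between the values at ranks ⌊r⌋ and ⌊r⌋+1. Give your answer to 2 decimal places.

n = 14.
P25: r = 4.25; ranks 4–5 are 6, 10; interpolating gives 7.
P75: r = 10.75; ranks 10–11 are 27, 31; interpolating gives 30.
Difference: 30 − 7 = 23.

23.00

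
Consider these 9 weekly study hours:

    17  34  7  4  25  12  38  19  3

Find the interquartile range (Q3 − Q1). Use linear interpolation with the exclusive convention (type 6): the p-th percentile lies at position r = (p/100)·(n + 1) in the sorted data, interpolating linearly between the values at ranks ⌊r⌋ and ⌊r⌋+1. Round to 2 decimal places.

Sorted: 3, 4, 7, 12, 17, 19, 25, 34, 38.
n = 9.
P25: r = 2.5; ranks 2–3 are 4, 7; interpolating gives 5.5.
P75: r = 7.5; ranks 7–8 are 25, 34; interpolating gives 29.5.
Difference: 29.5 − 5.5 = 24.

24.00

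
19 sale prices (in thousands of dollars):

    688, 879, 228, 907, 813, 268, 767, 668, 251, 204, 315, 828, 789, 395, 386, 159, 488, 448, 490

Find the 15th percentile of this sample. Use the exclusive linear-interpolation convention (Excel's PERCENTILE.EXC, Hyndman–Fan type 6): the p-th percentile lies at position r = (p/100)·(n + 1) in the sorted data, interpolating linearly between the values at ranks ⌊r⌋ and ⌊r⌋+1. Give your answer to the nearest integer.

Sorted: 159, 204, 228, 251, 268, 315, 386, 395, 448, 488, 490, 668, 688, 767, 789, 813, 828, 879, 907.
n = 19.
r = (15/100)·(19 + 1) = 3.
r is an integer, so P15 is the value at rank 3: 228.

228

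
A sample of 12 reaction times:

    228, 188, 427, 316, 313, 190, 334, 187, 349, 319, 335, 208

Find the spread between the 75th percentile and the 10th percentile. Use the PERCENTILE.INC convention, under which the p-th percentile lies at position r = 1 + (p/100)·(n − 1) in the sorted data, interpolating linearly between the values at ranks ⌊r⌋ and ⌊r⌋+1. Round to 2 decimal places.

Sorted: 187, 188, 190, 208, 228, 313, 316, 319, 334, 335, 349, 427.
n = 12.
P10: r = 2.1; ranks 2–3 are 188, 190; interpolating gives 188.2.
P75: r = 9.25; ranks 9–10 are 334, 335; interpolating gives 334.25.
Difference: 334.25 − 188.2 = 146.05.

146.05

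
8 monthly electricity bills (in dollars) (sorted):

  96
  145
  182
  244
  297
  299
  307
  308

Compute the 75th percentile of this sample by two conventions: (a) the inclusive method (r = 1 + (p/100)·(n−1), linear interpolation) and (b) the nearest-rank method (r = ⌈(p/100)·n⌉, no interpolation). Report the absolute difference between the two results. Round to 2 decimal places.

n = 8.
(a) r = 6.25; between ranks 6 (299) and 7 (307): 301.
(b) the nearest-rank method: rank 6 → 299.
|301 − 299| = 2.

2.00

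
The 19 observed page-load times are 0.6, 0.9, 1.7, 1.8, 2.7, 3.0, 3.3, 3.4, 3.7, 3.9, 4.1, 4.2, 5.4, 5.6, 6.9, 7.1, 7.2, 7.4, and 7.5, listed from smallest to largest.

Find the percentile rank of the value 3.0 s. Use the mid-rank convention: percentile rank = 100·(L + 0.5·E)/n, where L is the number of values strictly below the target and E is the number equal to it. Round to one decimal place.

28.9

Count below 3.0: L = 5; count equal: E = 1; n = 19.
Percentile rank = 100·(5 + 0.5·1)/19 = 100·5.5/19 = 28.95.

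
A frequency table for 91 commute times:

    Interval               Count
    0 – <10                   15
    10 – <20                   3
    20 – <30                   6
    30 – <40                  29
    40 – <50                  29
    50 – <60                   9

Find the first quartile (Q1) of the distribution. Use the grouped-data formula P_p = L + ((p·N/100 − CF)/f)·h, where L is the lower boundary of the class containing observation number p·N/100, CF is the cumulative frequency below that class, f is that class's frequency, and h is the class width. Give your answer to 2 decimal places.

27.92

N = 91; target position k = 25/100 · 91 = 22.75.
Cumulative frequencies: 15, 18, 24, 53, 82, 91.
Observation 22.75 falls in the class 20 – <30.
L = 20, CF = 18, f = 6, h = 10.
P25 = 20 + ((22.75 − 18)/6)·10 = 20 + 7.91667 = 27.9167.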